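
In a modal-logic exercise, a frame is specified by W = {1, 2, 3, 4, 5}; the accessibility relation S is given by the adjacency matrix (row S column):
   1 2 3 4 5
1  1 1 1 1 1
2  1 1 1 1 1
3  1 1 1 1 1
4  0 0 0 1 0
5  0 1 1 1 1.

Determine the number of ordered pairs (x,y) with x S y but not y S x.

5

Enumerating: (1,4), (1,5), (2,4), (3,4), (5,4).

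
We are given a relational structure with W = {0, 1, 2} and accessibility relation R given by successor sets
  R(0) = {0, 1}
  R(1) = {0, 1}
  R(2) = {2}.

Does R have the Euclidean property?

Yes

Euclidean: yes — any two successors of a common world are R-related.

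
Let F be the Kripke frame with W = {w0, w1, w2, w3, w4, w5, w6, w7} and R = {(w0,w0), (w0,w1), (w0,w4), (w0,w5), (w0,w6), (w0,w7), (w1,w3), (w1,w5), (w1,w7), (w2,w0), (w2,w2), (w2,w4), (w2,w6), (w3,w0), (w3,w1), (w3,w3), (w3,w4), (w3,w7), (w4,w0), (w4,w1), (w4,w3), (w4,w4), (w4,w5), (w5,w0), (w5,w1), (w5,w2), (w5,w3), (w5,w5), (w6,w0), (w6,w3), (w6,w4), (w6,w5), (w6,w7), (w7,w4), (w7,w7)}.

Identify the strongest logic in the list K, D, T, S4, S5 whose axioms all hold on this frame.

D

Serial (axiom D): yes — every world has a successor (e.g. w0 R w0).
Reflexive (axiom T): no — w1 is not related to itself.
Transitive (axiom 4): no — w0 R w1 and w1 R w3, but not w0 R w3.
Euclidean (axiom 5): no — w0 R w1 and w0 R w4, but not w1 R w4.
So F validates K, D; T would additionally require R to be reflexive. The strongest is D.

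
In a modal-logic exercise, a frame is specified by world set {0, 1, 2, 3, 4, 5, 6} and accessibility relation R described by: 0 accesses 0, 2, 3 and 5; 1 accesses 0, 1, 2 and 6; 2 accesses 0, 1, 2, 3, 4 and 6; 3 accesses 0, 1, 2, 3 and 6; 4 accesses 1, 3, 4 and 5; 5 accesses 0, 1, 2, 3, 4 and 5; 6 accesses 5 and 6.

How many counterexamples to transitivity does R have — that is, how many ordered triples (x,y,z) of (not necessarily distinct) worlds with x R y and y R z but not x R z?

Enumerating: (0,2,1), (0,2,4), (0,2,6), (0,3,1), (0,3,6), (0,5,1), (0,5,4), (1,0,3), (1,0,5), (1,2,3), (1,2,4), (1,6,5), … and 22 more.
Total: 34.

34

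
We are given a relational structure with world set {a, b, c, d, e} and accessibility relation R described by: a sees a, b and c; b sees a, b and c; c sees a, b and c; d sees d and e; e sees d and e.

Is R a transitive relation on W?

Yes

Transitive: yes — every two-step R-path is closed by a direct edge.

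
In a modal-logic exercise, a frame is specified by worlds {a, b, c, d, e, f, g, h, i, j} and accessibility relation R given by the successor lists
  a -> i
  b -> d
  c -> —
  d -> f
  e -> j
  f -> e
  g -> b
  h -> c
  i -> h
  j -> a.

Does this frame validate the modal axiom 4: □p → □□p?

No

Axiom 4 corresponds to the accessibility relation being transitive.
Transitive: no — a R i and i R h, but not a R h.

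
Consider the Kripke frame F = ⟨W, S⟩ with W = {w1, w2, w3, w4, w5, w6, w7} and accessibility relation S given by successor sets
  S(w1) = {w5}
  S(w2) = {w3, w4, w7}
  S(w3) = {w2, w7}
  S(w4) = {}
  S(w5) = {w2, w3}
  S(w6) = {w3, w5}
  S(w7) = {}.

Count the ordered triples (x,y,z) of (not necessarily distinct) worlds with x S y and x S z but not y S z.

Enumerating: (w1,w5,w5), (w2,w3,w3), (w2,w3,w4), (w2,w4,w3), (w2,w4,w4), (w2,w4,w7), (w2,w7,w3), (w2,w7,w4), (w2,w7,w7), (w3,w2,w2), (w3,w7,w2), (w3,w7,w7), (w5,w2,w2), (w5,w3,w3), (w6,w3,w3), (w6,w3,w5), (w6,w5,w5).

17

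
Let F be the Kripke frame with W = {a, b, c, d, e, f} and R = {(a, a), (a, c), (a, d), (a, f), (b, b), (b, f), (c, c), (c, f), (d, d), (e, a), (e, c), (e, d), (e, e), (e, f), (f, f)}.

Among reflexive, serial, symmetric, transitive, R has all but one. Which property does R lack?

symmetric

Reflexive: yes — every world is R-related to itself.
Serial: yes — every world has a successor (e.g. a R a).
Symmetric: no — a R c but not c R a.
Transitive: yes — every two-step R-path is closed by a direct edge.
Only symmetric fails.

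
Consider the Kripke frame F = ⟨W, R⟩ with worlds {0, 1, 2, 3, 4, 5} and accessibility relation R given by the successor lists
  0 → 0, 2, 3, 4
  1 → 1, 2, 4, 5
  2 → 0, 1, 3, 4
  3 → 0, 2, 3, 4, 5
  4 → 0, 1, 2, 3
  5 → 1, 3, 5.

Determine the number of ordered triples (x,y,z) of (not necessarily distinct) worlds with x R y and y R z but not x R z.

Enumerating: (0,2,1), (0,3,5), (0,4,1), (1,2,0), (1,2,3), (1,4,0), (1,4,3), (1,5,3), (2,0,2), (2,1,2), (2,1,5), (2,3,2), … and 16 more.
Total: 28.

28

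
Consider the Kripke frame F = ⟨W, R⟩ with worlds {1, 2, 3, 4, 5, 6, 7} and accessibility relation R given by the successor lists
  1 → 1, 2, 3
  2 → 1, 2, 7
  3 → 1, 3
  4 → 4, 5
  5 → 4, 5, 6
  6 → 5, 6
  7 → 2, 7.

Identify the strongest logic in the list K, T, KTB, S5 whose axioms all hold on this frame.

Reflexive (axiom T): yes — every world is R-related to itself.
Symmetric (axiom B): yes — every pair in R has its reverse in R.
Euclidean (axiom 5): no — 1 R 2 and 1 R 3, but not 2 R 3.
So F validates K, T, KTB; S5 would additionally require R to be Euclidean. The strongest is KTB.

KTB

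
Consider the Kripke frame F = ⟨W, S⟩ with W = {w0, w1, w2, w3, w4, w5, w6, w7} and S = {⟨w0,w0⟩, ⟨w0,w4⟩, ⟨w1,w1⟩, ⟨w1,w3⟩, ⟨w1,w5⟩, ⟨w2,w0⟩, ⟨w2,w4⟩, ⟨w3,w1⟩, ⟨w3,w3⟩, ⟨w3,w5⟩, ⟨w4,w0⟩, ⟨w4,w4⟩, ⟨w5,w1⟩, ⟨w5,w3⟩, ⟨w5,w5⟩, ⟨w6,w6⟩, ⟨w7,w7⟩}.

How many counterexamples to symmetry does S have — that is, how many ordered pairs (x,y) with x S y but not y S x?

2

Enumerating: (w2,w0), (w2,w4).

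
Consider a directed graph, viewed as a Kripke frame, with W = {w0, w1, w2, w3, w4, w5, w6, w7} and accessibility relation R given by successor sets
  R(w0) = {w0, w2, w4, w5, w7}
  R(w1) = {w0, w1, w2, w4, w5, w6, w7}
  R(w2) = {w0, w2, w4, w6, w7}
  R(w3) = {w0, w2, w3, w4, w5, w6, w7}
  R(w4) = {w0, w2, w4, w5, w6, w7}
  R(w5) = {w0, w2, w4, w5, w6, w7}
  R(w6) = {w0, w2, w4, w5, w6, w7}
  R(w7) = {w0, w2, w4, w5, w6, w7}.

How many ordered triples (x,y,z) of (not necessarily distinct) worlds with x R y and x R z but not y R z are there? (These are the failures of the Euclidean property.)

26

Enumerating: (w0,w2,w5), (w1,w0,w1), (w1,w0,w6), (w1,w2,w1), (w1,w2,w5), (w1,w4,w1), (w1,w5,w1), (w1,w6,w1), (w1,w7,w1), (w2,w0,w6), (w3,w0,w3), (w3,w0,w6), … and 14 more.
Total: 26.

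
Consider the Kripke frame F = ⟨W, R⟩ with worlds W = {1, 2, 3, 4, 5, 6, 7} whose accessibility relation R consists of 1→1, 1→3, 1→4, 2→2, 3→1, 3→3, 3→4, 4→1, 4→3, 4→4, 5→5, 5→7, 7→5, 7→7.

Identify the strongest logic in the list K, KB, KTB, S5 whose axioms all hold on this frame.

KB

Symmetric (axiom B): yes — every pair in R has its reverse in R.
Reflexive (axiom T): no — 6 is not related to itself.
Euclidean (axiom 5): yes — any two successors of a common world are R-related.
So F validates K, KB; KTB would additionally require R to be reflexive. The strongest is KB.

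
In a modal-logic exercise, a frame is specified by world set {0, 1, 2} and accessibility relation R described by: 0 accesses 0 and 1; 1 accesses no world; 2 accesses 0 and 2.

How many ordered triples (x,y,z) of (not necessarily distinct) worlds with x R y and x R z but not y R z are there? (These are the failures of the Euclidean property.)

3

Enumerating: (0,1,0), (0,1,1), (2,0,2).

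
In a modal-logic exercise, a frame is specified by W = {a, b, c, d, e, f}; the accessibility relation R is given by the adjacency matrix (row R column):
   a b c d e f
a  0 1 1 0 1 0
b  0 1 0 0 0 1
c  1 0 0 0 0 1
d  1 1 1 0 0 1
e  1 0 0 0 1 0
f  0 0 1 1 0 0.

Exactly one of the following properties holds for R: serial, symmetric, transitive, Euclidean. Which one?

serial

Serial: yes — every world has a successor (e.g. a R b).
Symmetric: no — a R b but not b R a.
Transitive: no — a R b and b R f, but not a R f.
Euclidean: no — a R b and a R c, but not b R c.
Only serial holds.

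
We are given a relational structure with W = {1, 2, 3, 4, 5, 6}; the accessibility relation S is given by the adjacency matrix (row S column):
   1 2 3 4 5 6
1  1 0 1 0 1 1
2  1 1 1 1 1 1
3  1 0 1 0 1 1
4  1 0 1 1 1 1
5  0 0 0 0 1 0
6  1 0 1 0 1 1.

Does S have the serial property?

Serial: yes — every world has a successor (e.g. 1 S 1).

Yes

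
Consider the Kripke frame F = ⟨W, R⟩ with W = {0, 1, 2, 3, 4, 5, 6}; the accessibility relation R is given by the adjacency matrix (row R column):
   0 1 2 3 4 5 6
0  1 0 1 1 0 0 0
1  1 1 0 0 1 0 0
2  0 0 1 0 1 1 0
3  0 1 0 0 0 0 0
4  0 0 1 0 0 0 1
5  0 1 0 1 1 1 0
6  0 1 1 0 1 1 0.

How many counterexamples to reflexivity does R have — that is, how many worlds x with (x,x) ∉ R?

Enumerating: 3, 4, 6.

3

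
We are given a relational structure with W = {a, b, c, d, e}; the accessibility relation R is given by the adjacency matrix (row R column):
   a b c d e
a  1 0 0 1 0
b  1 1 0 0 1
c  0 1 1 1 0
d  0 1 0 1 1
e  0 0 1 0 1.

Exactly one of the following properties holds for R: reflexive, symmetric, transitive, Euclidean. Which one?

Reflexive: yes — every world is R-related to itself.
Symmetric: no — a R d but not d R a.
Transitive: no — a R d and d R b, but not a R b.
Euclidean: no — b R a and b R e, but not a R e.
Only reflexive holds.

reflexive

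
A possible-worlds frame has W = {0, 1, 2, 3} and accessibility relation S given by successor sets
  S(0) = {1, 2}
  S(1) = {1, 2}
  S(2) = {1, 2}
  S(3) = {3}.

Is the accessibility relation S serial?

Yes

Serial: yes — every world has a successor (e.g. 0 S 1).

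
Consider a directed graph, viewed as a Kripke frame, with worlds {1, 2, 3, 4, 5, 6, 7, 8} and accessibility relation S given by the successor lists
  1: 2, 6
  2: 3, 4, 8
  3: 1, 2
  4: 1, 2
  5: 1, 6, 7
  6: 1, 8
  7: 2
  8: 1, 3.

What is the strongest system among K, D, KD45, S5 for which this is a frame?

Serial (axiom D): yes — every world has a successor (e.g. 1 S 2).
Euclidean (axiom 5): no — 1 S 2 and 1 S 6, but not 2 S 6.
Transitive (axiom 4): no — 1 S 2 and 2 S 3, but not 1 S 3.
Reflexive (axiom T): no — 1 is not related to itself.
So F validates K, D; KD45 would additionally require S to be Euclidean and transitive. The strongest is D.

D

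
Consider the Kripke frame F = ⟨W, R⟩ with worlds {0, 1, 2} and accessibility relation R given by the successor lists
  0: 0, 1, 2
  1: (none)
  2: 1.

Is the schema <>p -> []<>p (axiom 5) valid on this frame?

The schema 5 characterises exactly the Euclidean frames.
Euclidean: no — 0 R 1 and 0 R 2, but not 1 R 2.

No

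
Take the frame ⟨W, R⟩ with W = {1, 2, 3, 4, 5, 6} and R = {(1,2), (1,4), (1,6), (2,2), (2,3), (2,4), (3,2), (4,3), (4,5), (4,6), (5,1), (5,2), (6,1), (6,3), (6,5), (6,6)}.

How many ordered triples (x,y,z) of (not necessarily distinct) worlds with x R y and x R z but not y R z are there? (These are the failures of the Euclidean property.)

27

Enumerating: (1,2,6), (1,4,2), (1,4,4), (1,6,2), (1,6,4), (2,3,3), (2,3,4), (2,4,2), (2,4,4), (4,3,3), (4,3,5), (4,3,6), … and 15 more.
Total: 27.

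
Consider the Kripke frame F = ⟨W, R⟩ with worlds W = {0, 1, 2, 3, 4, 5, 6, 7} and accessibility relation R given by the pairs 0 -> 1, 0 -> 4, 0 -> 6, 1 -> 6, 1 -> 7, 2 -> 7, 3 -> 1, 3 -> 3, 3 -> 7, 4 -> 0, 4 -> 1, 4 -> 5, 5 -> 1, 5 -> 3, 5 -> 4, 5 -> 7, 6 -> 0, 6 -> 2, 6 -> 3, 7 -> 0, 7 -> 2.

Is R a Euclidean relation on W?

No

Euclidean: no — 0 R 1 and 0 R 4, but not 1 R 4.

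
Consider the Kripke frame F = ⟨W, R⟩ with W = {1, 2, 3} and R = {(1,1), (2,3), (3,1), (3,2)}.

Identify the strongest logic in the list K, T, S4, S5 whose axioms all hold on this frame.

Reflexive (axiom T): no — 2 is not related to itself.
Transitive (axiom 4): no — 2 R 3 and 3 R 1, but not 2 R 1.
Euclidean (axiom 5): no — 3 R 1 and 3 R 2, but not 1 R 2.
So F validates K; T would additionally require R to be reflexive. The strongest is K.

K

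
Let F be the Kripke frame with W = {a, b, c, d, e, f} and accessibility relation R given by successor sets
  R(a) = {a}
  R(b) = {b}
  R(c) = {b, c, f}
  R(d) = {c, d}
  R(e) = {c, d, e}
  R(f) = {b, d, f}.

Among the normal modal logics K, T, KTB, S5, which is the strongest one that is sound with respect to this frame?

T

Reflexive (axiom T): yes — every world is R-related to itself.
Symmetric (axiom B): no — c R b but not b R c.
Euclidean (axiom 5): no — c R b and c R f, but not b R f.
So F validates K, T; KTB would additionally require R to be symmetric. The strongest is T.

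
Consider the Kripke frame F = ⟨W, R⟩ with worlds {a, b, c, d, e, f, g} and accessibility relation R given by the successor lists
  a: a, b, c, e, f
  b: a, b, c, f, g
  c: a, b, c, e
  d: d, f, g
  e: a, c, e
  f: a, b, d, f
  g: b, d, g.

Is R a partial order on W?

No

Reflexive: yes — every world is R-related to itself.
Transitive: no — a R b and b R g, but not a R g.
Antisymmetric: no — a R b and b R a with a ≠ b.
So R is not a partial order.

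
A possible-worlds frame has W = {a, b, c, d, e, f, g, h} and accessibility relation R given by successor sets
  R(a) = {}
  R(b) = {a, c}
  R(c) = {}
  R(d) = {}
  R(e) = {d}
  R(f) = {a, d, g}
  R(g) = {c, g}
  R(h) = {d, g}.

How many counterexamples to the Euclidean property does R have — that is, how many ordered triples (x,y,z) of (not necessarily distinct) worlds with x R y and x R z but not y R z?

Enumerating: (b,a,a), (b,a,c), (b,c,a), (b,c,c), (e,d,d), (f,a,a), (f,a,d), (f,a,g), (f,d,a), (f,d,d), (f,d,g), (f,g,a), (f,g,d), (g,c,c), (g,c,g), (h,d,d), (h,d,g), (h,g,d).

18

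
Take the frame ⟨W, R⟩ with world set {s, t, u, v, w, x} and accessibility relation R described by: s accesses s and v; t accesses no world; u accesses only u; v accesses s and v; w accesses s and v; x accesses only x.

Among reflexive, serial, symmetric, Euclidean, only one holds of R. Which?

Reflexive: no — t is not related to itself.
Serial: no — t has no R-successor.
Symmetric: no — w R s but not s R w.
Euclidean: yes — any two successors of a common world are R-related.
Only Euclidean holds.

Euclidean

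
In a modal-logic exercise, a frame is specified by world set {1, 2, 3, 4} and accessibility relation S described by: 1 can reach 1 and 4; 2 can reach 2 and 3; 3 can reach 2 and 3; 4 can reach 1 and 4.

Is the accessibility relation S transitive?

Yes

Transitive: yes — every two-step S-path is closed by a direct edge.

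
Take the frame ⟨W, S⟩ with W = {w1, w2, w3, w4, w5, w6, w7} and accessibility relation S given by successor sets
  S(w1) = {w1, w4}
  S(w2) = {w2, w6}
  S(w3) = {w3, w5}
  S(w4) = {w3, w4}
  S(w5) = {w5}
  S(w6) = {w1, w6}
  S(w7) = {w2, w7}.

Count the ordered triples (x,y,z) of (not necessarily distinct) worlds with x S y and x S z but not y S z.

Enumerating: (w1,w4,w1), (w2,w6,w2), (w3,w5,w3), (w4,w3,w4), (w6,w1,w6), (w7,w2,w7).

6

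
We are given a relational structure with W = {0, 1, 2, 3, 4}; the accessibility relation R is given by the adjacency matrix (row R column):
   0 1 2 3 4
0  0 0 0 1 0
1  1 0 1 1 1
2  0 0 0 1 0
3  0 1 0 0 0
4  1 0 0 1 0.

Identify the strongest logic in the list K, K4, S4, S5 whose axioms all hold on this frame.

Transitive (axiom 4): no — 0 R 3 and 3 R 1, but not 0 R 1.
Reflexive (axiom T): no — 0 is not related to itself.
Euclidean (axiom 5): no — 1 R 0 and 1 R 2, but not 0 R 2.
So F validates K; K4 would additionally require R to be transitive. The strongest is K.

K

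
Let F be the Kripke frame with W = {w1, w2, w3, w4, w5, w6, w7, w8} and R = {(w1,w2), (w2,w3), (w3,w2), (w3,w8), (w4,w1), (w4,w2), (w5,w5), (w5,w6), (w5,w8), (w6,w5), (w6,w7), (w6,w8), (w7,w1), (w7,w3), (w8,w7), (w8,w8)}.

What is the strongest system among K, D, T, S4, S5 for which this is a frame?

Serial (axiom D): yes — every world has a successor (e.g. w1 R w2).
Reflexive (axiom T): no — w1 is not related to itself.
Transitive (axiom 4): no — w1 R w2 and w2 R w3, but not w1 R w3.
Euclidean (axiom 5): no — w3 R w2 and w3 R w8, but not w2 R w8.
So F validates K, D; T would additionally require R to be reflexive. The strongest is D.

D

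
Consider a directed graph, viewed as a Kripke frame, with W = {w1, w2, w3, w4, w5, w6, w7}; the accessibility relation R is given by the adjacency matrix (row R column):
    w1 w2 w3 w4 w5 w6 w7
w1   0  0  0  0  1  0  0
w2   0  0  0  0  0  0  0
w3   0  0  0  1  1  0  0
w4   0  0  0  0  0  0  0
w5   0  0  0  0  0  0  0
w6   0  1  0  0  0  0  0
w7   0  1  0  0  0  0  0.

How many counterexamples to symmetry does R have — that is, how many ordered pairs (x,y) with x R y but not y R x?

Enumerating: (w1,w5), (w3,w4), (w3,w5), (w6,w2), (w7,w2).

5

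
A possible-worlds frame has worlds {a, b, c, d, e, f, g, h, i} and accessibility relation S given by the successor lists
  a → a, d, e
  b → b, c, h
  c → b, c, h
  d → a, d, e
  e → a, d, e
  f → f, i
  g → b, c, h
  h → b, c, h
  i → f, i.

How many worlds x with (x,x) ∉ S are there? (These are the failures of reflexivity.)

1

Enumerating: g.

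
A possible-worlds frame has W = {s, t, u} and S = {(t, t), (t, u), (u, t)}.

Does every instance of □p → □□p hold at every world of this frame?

No

The schema 4 characterises exactly the transitive frames.
Transitive: no — u S t and t S u, but not u S u.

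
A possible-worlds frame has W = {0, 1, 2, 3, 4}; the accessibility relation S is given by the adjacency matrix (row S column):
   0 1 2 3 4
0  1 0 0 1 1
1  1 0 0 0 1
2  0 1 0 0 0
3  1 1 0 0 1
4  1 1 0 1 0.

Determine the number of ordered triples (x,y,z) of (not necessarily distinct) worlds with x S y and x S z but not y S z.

Enumerating: (0,3,3), (0,4,4), (1,4,4), (2,1,1), (3,0,1), (3,1,1), (3,4,4), (4,0,1), (4,1,1), (4,1,3), (4,3,3).

11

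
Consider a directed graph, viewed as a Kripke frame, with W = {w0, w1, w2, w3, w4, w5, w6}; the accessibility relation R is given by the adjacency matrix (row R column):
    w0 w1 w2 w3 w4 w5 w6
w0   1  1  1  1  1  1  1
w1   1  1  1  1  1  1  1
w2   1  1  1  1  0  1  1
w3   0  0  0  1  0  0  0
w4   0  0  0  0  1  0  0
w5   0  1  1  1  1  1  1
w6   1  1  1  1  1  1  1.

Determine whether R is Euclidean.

No

Euclidean: no — w0 R w2 and w0 R w4, but not w2 R w4.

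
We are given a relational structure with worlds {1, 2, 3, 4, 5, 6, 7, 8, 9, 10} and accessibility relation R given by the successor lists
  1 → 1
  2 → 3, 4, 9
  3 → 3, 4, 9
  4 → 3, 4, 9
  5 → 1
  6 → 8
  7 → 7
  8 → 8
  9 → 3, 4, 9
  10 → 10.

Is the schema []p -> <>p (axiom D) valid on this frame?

By correspondence theory, D is valid on a frame iff R is serial.
Serial: yes — every world has a successor (e.g. 1 R 1).

Yes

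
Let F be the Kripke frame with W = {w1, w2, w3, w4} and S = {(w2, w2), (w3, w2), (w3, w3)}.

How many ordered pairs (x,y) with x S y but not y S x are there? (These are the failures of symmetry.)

Enumerating: (w3,w2).

1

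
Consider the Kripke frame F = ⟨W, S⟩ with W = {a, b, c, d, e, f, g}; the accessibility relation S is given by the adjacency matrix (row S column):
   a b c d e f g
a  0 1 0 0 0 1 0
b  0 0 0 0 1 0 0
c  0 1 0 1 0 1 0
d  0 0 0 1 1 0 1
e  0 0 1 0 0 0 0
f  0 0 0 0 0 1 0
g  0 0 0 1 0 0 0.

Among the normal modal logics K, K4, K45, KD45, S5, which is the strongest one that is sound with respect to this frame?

K

Transitive (axiom 4): no — a S b and b S e, but not a S e.
Euclidean (axiom 5): no — a S b and a S f, but not b S f.
Serial (axiom D): yes — every world has a successor (e.g. a S b).
Reflexive (axiom T): no — a is not related to itself.
So F validates K; K4 would additionally require S to be transitive. The strongest is K.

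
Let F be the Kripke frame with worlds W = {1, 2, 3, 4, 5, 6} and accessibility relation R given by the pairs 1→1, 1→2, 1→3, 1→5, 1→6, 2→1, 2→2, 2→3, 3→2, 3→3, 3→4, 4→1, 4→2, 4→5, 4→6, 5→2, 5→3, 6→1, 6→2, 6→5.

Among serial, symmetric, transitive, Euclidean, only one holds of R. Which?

serial

Serial: yes — every world has a successor (e.g. 1 R 1).
Symmetric: no — 1 R 3 but not 3 R 1.
Transitive: no — 1 R 3 and 3 R 4, but not 1 R 4.
Euclidean: no — 1 R 2 and 1 R 5, but not 2 R 5.
Only serial holds.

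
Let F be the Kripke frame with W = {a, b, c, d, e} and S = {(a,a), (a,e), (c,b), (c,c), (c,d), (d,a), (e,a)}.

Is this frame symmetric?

Symmetric: no — c S b but not b S c.

No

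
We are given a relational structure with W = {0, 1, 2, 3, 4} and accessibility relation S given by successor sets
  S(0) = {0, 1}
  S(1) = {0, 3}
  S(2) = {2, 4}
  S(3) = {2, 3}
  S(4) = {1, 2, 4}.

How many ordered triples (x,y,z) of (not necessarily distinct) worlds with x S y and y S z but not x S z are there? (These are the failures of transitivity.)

Enumerating: (0,1,3), (1,0,1), (1,3,2), (2,4,1), (3,2,4), (4,1,0), (4,1,3).

7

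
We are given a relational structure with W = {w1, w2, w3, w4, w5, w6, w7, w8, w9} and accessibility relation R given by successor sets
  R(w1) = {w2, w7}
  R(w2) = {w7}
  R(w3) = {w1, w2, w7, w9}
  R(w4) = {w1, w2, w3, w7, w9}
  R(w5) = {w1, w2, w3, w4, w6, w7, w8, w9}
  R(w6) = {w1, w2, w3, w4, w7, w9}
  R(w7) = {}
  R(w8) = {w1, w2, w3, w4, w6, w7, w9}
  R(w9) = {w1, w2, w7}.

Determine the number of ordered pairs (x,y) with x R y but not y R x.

36

Enumerating: (w1,w2), (w1,w7), (w2,w7), (w3,w1), (w3,w2), (w3,w7), (w3,w9), (w4,w1), (w4,w2), (w4,w3), (w4,w7), (w4,w9), … and 24 more.
Total: 36.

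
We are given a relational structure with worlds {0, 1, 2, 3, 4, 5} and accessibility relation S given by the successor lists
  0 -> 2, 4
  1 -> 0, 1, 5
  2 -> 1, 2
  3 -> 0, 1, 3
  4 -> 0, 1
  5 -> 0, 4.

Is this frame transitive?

No

Transitive: no — 0 S 2 and 2 S 1, but not 0 S 1.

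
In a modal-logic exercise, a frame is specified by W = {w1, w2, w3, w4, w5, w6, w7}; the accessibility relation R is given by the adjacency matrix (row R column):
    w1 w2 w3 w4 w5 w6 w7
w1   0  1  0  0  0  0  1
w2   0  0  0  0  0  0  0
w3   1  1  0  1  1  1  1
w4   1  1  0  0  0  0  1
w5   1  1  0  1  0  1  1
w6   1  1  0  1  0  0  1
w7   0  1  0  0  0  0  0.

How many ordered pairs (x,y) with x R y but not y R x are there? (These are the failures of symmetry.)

Enumerating: (w1,w2), (w1,w7), (w3,w1), (w3,w2), (w3,w4), (w3,w5), (w3,w6), (w3,w7), (w4,w1), (w4,w2), (w4,w7), (w5,w1), … and 9 more.
Total: 21.

21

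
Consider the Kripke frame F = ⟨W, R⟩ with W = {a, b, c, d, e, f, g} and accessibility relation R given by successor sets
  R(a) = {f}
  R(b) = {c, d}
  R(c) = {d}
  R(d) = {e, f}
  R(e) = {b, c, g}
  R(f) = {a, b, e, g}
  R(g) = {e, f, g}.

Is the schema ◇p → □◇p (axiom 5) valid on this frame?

The schema 5 characterises exactly the Euclidean frames.
Euclidean: no — b R d and b R c, but not d R c.

No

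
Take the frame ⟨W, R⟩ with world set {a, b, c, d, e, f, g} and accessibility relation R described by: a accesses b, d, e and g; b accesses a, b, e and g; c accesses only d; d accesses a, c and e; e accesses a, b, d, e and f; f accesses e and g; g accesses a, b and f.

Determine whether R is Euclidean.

No

Euclidean: no — a R b and a R d, but not b R d.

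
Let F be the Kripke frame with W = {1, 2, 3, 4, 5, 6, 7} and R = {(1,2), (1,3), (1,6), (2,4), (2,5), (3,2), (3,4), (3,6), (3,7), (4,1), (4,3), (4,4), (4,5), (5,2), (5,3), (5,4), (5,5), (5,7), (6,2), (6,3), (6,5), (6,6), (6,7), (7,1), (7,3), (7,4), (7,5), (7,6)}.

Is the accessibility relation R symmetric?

No

Symmetric: no — 1 R 2 but not 2 R 1.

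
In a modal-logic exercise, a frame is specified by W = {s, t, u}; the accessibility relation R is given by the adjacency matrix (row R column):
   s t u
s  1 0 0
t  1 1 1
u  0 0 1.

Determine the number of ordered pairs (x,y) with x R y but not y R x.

2

Enumerating: (t,s), (t,u).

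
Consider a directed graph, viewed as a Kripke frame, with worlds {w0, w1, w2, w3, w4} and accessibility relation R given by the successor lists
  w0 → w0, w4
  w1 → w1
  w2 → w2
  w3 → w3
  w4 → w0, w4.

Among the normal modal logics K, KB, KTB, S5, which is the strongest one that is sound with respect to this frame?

S5

Symmetric (axiom B): yes — every pair in R has its reverse in R.
Reflexive (axiom T): yes — every world is R-related to itself.
Euclidean (axiom 5): yes — any two successors of a common world are R-related.
So F validates K, KB, KTB, S5. The strongest is S5.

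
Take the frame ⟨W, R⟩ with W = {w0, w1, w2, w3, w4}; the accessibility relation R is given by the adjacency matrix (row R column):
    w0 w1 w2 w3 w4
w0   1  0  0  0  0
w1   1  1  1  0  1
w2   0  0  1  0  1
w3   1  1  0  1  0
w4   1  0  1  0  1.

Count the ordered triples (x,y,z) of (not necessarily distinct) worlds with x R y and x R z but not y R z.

12

Enumerating: (w1,w0,w1), (w1,w0,w2), (w1,w0,w4), (w1,w2,w0), (w1,w2,w1), (w1,w4,w1), (w3,w0,w1), (w3,w0,w3), (w3,w1,w3), (w4,w0,w2), (w4,w0,w4), (w4,w2,w0).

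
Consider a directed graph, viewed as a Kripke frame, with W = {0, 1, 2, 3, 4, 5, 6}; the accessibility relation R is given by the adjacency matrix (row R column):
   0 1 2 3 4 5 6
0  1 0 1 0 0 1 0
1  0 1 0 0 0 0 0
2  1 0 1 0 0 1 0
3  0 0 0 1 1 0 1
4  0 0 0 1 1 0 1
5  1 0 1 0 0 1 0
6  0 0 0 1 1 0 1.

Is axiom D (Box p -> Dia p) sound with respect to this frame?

Yes

By correspondence theory, D is valid on a frame iff R is serial.
Serial: yes — every world has a successor (e.g. 0 R 0).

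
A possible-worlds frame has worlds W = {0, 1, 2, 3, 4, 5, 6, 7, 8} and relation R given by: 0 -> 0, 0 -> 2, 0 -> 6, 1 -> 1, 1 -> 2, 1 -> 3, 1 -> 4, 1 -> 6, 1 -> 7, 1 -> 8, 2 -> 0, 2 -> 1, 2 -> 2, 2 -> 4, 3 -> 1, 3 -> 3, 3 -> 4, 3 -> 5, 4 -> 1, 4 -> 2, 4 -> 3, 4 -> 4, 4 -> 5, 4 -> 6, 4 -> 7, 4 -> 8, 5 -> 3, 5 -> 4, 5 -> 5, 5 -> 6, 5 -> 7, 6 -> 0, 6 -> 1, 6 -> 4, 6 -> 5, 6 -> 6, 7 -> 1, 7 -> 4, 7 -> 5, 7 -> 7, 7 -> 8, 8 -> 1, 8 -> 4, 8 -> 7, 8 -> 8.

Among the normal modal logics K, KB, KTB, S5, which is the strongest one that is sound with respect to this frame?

Symmetric (axiom B): yes — every pair in R has its reverse in R.
Reflexive (axiom T): yes — every world is R-related to itself.
Euclidean (axiom 5): no — 0 R 2 and 0 R 6, but not 2 R 6.
So F validates K, KB, KTB; S5 would additionally require R to be Euclidean. The strongest is KTB.

KTB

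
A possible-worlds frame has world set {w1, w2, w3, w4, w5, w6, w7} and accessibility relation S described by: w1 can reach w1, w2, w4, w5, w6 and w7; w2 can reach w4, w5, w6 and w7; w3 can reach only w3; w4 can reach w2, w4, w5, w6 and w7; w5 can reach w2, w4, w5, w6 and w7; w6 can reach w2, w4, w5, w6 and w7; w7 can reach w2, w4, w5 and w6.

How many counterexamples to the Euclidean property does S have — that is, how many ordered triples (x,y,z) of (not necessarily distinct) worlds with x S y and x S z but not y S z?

15

Enumerating: (w1,w2,w1), (w1,w2,w2), (w1,w4,w1), (w1,w5,w1), (w1,w6,w1), (w1,w7,w1), (w1,w7,w7), (w2,w7,w7), (w4,w2,w2), (w4,w7,w7), (w5,w2,w2), (w5,w7,w7), (w6,w2,w2), (w6,w7,w7), (w7,w2,w2).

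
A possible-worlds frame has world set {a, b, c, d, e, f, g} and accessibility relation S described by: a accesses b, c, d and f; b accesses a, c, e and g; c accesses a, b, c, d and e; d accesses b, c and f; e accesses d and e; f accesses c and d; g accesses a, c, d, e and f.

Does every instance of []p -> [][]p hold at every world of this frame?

No

By correspondence theory, 4 is valid on a frame iff S is transitive.
Transitive: no — a S b and b S e, but not a S e.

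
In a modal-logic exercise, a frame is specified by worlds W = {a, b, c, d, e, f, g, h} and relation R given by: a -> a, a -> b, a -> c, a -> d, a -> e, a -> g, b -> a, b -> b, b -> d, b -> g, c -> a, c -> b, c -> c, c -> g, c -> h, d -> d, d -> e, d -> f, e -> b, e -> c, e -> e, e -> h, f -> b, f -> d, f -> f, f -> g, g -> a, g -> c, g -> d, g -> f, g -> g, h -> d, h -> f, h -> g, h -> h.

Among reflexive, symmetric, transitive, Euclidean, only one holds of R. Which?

Reflexive: yes — every world is R-related to itself.
Symmetric: no — a R d but not d R a.
Transitive: no — a R c and c R h, but not a R h.
Euclidean: no — a R b and a R c, but not b R c.
Only reflexive holds.

reflexive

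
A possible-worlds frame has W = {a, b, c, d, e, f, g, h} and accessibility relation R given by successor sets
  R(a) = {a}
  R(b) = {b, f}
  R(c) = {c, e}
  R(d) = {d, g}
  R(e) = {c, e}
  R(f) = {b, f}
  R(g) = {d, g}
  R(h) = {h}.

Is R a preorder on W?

Yes

Reflexive: yes — every world is R-related to itself.
Transitive: yes — every two-step R-path is closed by a direct edge.
So R is a preorder.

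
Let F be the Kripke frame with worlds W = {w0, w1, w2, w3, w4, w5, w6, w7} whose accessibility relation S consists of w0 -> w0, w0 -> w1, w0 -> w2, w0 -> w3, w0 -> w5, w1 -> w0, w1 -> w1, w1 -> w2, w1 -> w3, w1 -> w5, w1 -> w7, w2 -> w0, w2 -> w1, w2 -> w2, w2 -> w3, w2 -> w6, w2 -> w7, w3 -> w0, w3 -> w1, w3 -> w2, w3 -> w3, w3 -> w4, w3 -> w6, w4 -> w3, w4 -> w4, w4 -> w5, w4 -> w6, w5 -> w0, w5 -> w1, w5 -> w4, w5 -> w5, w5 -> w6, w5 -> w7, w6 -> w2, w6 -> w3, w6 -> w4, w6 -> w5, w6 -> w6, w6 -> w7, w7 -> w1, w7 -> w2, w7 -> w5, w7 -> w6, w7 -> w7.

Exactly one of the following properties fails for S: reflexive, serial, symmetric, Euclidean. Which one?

Reflexive: yes — every world is S-related to itself.
Serial: yes — every world has a successor (e.g. w0 S w0).
Symmetric: yes — every pair in S has its reverse in S.
Euclidean: no — w0 S w2 and w0 S w5, but not w2 S w5.
Only Euclidean fails.

Euclidean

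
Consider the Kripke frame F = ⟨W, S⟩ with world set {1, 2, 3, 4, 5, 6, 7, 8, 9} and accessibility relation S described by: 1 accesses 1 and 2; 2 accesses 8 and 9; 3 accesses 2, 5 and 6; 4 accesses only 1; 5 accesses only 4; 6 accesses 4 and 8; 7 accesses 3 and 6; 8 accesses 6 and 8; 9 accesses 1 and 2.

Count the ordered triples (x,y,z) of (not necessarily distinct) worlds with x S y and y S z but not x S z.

21

Enumerating: (1,2,8), (1,2,9), (2,8,6), (2,9,1), (2,9,2), (3,2,8), (3,2,9), (3,5,4), (3,6,4), (3,6,8), (4,1,2), (5,4,1), … and 9 more.
Total: 21.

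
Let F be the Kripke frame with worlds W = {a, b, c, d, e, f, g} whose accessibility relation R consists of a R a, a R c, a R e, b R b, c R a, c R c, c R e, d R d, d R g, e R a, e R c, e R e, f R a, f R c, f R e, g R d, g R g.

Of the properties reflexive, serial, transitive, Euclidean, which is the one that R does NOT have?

reflexive

Reflexive: no — f is not related to itself.
Serial: yes — every world has a successor (e.g. a R a).
Transitive: yes — every two-step R-path is closed by a direct edge.
Euclidean: yes — any two successors of a common world are R-related.
Only reflexive fails.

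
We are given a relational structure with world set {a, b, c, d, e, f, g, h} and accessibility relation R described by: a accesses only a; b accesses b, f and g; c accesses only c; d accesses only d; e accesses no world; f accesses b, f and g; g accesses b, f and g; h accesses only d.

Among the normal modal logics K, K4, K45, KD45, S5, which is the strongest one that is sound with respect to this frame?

Transitive (axiom 4): yes — every two-step R-path is closed by a direct edge.
Euclidean (axiom 5): yes — any two successors of a common world are R-related.
Serial (axiom D): no — e has no R-successor.
Reflexive (axiom T): no — e is not related to itself.
So F validates K, K4, K45; KD45 would additionally require R to be serial. The strongest is K45.

K45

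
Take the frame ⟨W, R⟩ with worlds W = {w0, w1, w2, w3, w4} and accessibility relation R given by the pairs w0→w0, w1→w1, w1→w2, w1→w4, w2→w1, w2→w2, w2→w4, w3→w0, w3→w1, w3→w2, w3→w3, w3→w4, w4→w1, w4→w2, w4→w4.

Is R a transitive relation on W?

Yes

Transitive: yes — every two-step R-path is closed by a direct edge.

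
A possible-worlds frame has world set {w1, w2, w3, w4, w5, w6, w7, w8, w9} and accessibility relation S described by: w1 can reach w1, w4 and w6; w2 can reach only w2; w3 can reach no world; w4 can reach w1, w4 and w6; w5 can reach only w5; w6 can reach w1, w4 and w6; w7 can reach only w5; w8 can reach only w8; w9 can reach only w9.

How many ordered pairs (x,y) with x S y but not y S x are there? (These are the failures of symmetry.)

1

Enumerating: (w7,w5).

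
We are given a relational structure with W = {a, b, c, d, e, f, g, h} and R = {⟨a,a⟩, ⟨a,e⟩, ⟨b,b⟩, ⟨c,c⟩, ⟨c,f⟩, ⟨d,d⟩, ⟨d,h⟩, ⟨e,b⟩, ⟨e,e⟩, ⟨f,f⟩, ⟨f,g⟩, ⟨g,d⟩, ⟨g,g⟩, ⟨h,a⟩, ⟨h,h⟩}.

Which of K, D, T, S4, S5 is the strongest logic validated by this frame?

T

Serial (axiom D): yes — every world has a successor (e.g. a R a).
Reflexive (axiom T): yes — every world is R-related to itself.
Transitive (axiom 4): no — a R e and e R b, but not a R b.
Euclidean (axiom 5): no — a R e and a R a, but not e R a.
So F validates K, D, T; S4 would additionally require R to be transitive. The strongest is T.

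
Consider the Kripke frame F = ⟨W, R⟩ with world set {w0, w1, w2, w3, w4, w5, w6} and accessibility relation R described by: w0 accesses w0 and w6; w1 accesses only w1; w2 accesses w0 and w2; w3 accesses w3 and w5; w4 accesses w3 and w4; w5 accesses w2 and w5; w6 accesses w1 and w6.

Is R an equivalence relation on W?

Reflexive: yes — every world is R-related to itself.
Symmetric: no — w0 R w6 but not w6 R w0.
Transitive: no — w0 R w6 and w6 R w1, but not w0 R w1.
So R is not an equivalence relation.

No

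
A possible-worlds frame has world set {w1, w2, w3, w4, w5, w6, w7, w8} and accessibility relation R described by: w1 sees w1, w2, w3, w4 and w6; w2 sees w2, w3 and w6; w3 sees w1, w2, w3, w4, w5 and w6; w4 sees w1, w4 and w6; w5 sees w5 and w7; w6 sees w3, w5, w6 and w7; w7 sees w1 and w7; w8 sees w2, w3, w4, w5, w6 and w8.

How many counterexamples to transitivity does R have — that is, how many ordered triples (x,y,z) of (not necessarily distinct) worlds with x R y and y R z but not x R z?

Enumerating: (w1,w3,w5), (w1,w6,w5), (w1,w6,w7), (w2,w3,w1), (w2,w3,w4), (w2,w3,w5), (w2,w6,w5), (w2,w6,w7), (w3,w5,w7), (w3,w6,w7), (w4,w1,w2), (w4,w1,w3), … and 16 more.
Total: 28.

28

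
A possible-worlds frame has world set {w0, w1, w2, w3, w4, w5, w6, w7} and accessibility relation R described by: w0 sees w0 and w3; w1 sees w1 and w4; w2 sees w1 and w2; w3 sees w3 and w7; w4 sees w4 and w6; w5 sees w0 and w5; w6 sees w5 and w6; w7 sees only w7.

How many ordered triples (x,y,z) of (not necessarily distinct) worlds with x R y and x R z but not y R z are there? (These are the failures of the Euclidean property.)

7

Enumerating: (w0,w3,w0), (w1,w4,w1), (w2,w1,w2), (w3,w7,w3), (w4,w6,w4), (w5,w0,w5), (w6,w5,w6).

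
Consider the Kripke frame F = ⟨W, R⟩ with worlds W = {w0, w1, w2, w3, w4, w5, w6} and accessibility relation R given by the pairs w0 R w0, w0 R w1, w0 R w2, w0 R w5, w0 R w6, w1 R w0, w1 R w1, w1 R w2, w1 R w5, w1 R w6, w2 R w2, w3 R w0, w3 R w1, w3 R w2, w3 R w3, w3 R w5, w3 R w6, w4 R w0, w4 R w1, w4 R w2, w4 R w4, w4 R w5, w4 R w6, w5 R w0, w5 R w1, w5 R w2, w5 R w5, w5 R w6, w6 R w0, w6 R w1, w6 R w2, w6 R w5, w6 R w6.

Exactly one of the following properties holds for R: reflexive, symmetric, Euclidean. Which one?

Reflexive: yes — every world is R-related to itself.
Symmetric: no — w0 R w2 but not w2 R w0.
Euclidean: no — w0 R w2 and w0 R w1, but not w2 R w1.
Only reflexive holds.

reflexive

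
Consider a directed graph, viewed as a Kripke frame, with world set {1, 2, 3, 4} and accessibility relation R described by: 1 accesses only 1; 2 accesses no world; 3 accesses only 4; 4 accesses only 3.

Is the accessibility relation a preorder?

No

Reflexive: no — 2 is not related to itself.
Transitive: no — 3 R 4 and 4 R 3, but not 3 R 3.
So R is not a preorder.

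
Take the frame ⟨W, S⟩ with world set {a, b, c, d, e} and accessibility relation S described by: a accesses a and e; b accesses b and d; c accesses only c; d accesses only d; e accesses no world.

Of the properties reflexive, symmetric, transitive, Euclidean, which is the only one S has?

Reflexive: no — e is not related to itself.
Symmetric: no — a S e but not e S a.
Transitive: yes — every two-step S-path is closed by a direct edge.
Euclidean: no — a S e and a S a, but not e S a.
Only transitive holds.

transitive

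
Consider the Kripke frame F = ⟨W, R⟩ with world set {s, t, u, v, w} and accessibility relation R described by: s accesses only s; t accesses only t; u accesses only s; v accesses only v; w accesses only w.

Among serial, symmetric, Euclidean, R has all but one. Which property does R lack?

Serial: yes — every world has a successor (e.g. s R s).
Symmetric: no — u R s but not s R u.
Euclidean: yes — any two successors of a common world are R-related.
Only symmetric fails.

symmetric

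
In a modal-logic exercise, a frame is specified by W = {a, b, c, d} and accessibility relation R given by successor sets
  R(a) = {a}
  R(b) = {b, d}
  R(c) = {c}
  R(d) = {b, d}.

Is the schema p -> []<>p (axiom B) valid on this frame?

Yes

Axiom B corresponds to the accessibility relation being symmetric.
Symmetric: yes — every pair in R has its reverse in R.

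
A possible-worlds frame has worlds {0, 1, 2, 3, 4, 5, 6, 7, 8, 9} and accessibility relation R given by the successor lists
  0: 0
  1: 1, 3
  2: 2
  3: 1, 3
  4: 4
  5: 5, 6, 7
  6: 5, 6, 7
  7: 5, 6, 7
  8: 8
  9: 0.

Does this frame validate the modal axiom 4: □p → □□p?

By correspondence theory, 4 is valid on a frame iff R is transitive.
Transitive: yes — every two-step R-path is closed by a direct edge.

Yes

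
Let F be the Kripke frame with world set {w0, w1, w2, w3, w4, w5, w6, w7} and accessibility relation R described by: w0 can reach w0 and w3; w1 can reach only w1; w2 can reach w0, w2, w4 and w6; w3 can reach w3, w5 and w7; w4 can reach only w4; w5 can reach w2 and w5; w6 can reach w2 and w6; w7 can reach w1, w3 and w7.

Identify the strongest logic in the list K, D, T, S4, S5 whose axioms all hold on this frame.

T

Serial (axiom D): yes — every world has a successor (e.g. w0 R w0).
Reflexive (axiom T): yes — every world is R-related to itself.
Transitive (axiom 4): no — w0 R w3 and w3 R w5, but not w0 R w5.
Euclidean (axiom 5): no — w2 R w0 and w2 R w4, but not w0 R w4.
So F validates K, D, T; S4 would additionally require R to be transitive. The strongest is T.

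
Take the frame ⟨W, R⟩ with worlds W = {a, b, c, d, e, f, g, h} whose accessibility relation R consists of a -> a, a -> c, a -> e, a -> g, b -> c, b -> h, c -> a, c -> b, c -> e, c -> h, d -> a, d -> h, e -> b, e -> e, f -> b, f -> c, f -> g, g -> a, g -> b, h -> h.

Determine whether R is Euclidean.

No

Euclidean: no — a R c and a R g, but not c R g.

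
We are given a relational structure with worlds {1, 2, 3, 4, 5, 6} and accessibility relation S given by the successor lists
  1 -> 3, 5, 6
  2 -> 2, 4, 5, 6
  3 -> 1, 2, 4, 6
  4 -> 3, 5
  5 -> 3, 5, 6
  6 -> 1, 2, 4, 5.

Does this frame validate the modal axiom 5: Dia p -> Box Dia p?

Axiom 5 corresponds to the accessibility relation being Euclidean.
Euclidean: no — 1 S 3 and 1 S 5, but not 3 S 5.

No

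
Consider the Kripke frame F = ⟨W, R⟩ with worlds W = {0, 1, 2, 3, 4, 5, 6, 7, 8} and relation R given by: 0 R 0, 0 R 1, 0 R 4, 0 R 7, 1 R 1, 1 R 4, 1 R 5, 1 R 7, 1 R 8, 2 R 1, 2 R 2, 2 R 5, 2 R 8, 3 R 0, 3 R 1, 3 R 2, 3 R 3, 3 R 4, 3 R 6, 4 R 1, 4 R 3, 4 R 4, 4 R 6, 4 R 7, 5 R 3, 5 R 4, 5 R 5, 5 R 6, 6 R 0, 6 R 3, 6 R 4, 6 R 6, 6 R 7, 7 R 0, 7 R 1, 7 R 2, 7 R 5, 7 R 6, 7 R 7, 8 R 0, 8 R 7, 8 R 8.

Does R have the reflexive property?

Reflexive: yes — every world is R-related to itself.

Yes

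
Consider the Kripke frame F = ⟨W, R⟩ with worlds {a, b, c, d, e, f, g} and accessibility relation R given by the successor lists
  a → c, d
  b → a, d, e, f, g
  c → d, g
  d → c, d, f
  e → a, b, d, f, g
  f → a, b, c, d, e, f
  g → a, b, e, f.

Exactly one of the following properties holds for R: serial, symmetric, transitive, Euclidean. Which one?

Serial: yes — every world has a successor (e.g. a R c).
Symmetric: no — a R c but not c R a.
Transitive: no — a R c and c R g, but not a R g.
Euclidean: no — b R a and b R e, but not a R e.
Only serial holds.

serial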